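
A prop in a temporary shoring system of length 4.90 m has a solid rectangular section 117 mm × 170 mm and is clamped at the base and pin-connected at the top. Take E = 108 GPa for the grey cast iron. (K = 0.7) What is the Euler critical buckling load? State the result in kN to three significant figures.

P_cr ≈ 2060 kN

Buckling occurs about the weak axis: I_min = h·b³/12 with b = 117 mm (the shorter side).
I_min = 170×117³/12 = 2.269×10^7 mm⁴
I = 2.269×10^7 mm⁴ = 2.269×10^-5 m⁴
Effective length L_e = K·L = 0.7 × 4.90 = 3.430 m
P_cr = π²EI / L_e² = π² × 108×10⁹ × 2.269×10^-5 / 3.430² = 2.056×10^6 N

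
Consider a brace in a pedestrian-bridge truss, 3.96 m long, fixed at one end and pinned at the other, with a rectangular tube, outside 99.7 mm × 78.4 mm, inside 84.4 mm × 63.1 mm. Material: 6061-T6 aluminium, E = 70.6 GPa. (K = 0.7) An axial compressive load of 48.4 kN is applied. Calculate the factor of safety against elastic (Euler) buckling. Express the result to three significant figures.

Weak-axis I_min = (h_o·b_o³ − h_i·b_i³)/12 with b_o = 78.4, b_i = 63.10 mm (shorter outer/inner sides).
I_min = (99.7×78.4³ − 84.40×63.10³)/12 = 2.237×10^6 mm⁴
I = 2.237×10^6 mm⁴ = 2.237×10^-6 m⁴
Effective length L_e = K·L = 0.7 × 3.96 = 2.772 m
P_cr = π²EI / L_e² = π² × 70.6×10⁹ × 2.237×10^-6 / 2.772² = 2.028×10^5 N
Factor of safety n = P_cr / P = 202.82 / 48.4 = 4.19

n ≈ 4.19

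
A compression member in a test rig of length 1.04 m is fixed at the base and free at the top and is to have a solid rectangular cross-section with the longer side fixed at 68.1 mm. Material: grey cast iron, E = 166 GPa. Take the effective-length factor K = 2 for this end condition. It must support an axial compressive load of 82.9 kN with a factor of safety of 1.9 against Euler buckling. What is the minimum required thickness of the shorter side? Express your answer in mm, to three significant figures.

b ≈ 41.8 mm

Required P_cr = n·P = 1.9 × 82.9 = 157.5 kN
L_e = K·L = 2 × 1.04 = 2.080 m
Required I = P_cr·L_e²/(π²E) = 1.575×10^5 × 2.080² / (π² × 1.66×10^11) = 4.159×10^-7 m⁴
I_req = 4.159×10^5 mm⁴
Rectangle, weak axis: I_min = h·b³/12 with h = 68.1 mm fixed  ⇒  b = (12I/h)^(1/3) = 41.8 mm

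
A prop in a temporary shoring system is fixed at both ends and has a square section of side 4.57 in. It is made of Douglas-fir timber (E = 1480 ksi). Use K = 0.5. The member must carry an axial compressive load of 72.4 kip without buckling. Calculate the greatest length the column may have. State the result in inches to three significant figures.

L_max ≈ 171 in

I = a⁴/12 = 4.57⁴/12 = 36.35 in⁴
At the buckling limit P_cr = P = 7.240×10^4 lb
From P_cr = π²EI/(K·L)²:  L = (1/K)·√(π²EI/P_cr) = (1/0.5)·√(π²×1.48×10^6×36.35/7.240×10^4)
L = 171 in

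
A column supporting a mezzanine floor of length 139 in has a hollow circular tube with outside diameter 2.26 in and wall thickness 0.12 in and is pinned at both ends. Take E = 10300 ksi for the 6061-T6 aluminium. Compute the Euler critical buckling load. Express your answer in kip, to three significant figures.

P_cr ≈ 2.44 kip

Inner diameter d_i = 2.26 − 2×0.12 = 2.020 in
I = π(d_o⁴ − d_i⁴)/64 = π(2.26⁴ − 2.020⁴)/64 = 0.4633 in⁴
Effective length L_e = K·L = 1 × 139 = 139.0 in
P_cr = π²EI / L_e² = π² × 10300×10³ × 0.4633 / 139.0² = 2.438×10^3 lb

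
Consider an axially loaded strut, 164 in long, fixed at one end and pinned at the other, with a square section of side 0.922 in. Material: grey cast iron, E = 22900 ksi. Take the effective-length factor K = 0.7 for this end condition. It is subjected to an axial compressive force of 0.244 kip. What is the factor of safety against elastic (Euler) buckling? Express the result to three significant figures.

n ≈ 4.23

I = a⁴/12 = 0.922⁴/12 = 6.022×10^-2 in⁴
Effective length L_e = K·L = 0.7 × 164 = 114.8 in
P_cr = π²EI / L_e² = π² × 22900×10³ × 6.022×10^-2 / 114.8² = 1.033×10^3 lb
Factor of safety n = P_cr / P = 1.0327 / 0.244 = 4.23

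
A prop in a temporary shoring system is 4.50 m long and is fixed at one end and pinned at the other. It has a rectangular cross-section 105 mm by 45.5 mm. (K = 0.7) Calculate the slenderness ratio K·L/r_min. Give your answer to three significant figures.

Buckling occurs about the weak axis: I_min = h·b³/12 with b = 45.5 mm (the shorter side).
I_min = 105×45.5³/12 = 8.242×10^5 mm⁴
A = 4.777×10^3 mm²;  r_min = √(I/A) = √(8.242×10^5/4.777×10^3) = 13.13 mm
L_e = K·L = 0.7 × 4.50 m = 3.150 m = 3150.0 mm
λ = L_e / r_min = 3150.0 / 13.13 = 240

λ ≈ 240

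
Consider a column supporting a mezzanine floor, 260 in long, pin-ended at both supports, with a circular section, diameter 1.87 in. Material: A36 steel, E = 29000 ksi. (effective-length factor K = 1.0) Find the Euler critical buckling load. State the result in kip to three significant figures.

I = πd⁴/64 = π×1.87⁴/64 = 0.6003 in⁴
Effective length L_e = K·L = 1 × 260 = 260.0 in
P_cr = π²EI / L_e² = π² × 29000×10³ × 0.6003 / 260.0² = 2.541×10^3 lb

P_cr ≈ 2.54 kip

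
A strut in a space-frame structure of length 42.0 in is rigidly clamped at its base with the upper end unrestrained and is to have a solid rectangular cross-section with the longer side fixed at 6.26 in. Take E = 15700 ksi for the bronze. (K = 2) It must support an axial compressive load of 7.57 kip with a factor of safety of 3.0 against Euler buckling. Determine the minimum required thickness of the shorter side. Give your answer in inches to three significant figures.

b ≈ 1.26 in

Required P_cr = n·P = 3.0 × 7.57 = 22.71 kip
L_e = K·L = 2 × 42.0 = 84.00 in
Required I = P_cr·L_e²/(π²E) = 2.271×10^4 × 84.00² / (π² × 1.57×10^7) = 1.034 in⁴
Rectangle, weak axis: I_min = h·b³/12 with h = 6.26 in fixed  ⇒  b = (12I/h)^(1/3) = 1.26 in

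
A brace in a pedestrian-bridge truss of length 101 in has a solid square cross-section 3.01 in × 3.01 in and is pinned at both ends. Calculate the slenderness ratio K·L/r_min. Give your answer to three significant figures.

I = a⁴/12 = 3.01⁴/12 = 6.840 in⁴
A = 9.060 in²;  r_min = √(I/A) = √(6.840/9.060) = 0.8689 in
L_e = K·L = 1 × 101 = 101.0 in
λ = L_e / r_min = 101.00 / 0.8689 = 116

λ ≈ 116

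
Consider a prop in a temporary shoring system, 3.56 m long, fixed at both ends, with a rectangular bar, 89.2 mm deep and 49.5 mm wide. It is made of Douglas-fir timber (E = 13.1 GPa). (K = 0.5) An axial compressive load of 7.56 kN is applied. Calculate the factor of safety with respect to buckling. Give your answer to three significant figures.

n ≈ 4.87

Buckling occurs about the weak axis: I_min = h·b³/12 with b = 49.5 mm (the shorter side).
I_min = 89.2×49.5³/12 = 9.016×10^5 mm⁴
I = 9.016×10^5 mm⁴ = 9.016×10^-7 m⁴
Effective length L_e = K·L = 0.5 × 3.56 = 1.780 m
P_cr = π²EI / L_e² = π² × 13.1×10⁹ × 9.016×10^-7 / 1.780² = 3.679×10^4 N
Factor of safety n = P_cr / P = 36.790 / 7.56 = 4.87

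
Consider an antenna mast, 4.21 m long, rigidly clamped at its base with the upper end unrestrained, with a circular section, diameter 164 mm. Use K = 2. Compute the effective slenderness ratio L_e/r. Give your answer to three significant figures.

λ ≈ 205

I = πd⁴/64 = π×164⁴/64 = 3.551×10^7 mm⁴
A = 2.112×10^4 mm²;  r_min = √(I/A) = √(3.551×10^7/2.112×10^4) = 41.00 mm
L_e = K·L = 2 × 4.21 m = 8.420 m = 8420.0 mm
λ = L_e / r_min = 8420.0 / 41.00 = 205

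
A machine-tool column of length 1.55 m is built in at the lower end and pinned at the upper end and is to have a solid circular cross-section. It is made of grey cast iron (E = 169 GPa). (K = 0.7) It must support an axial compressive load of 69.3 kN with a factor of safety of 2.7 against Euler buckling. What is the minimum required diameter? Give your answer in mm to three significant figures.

Required P_cr = n·P = 2.7 × 69.3 = 187.1 kN
L_e = K·L = 0.7 × 1.55 = 1.085 m
Required I = P_cr·L_e²/(π²E) = 1.871×10^5 × 1.085² / (π² × 1.69×10^11) = 1.321×10^-7 m⁴
I_req = 1.321×10^5 mm⁴
Solid circle: I = πd⁴/64  ⇒  d = (64I/π)^(1/4) = (64×1.321×10^5/π)^(1/4) = 40.5 mm

d ≈ 40.5 mm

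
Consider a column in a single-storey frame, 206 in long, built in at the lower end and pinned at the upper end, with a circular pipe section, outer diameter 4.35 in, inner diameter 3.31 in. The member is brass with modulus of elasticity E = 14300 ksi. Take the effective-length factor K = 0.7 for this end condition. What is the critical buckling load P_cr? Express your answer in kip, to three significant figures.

d_o = 4.35 in, d_i = 3.31 in
I = π(d_o⁴ − d_i⁴)/64 = π(4.35⁴ − 3.310⁴)/64 = 11.68 in⁴
Effective length L_e = K·L = 0.7 × 206 = 144.2 in
P_cr = π²EI / L_e² = π² × 14300×10³ × 11.68 / 144.2² = 7.930×10^4 lb

P_cr ≈ 79.3 kip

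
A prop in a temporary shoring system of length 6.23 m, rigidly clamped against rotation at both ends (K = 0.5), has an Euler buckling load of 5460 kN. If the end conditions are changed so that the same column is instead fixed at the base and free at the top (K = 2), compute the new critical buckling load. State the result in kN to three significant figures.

P_cr ≈ 341 kN

P_cr ∝ 1/K², so P_cr,new = P_cr,old × (K_old/K_new)² = 5460 × (0.5/2)²
= 5460 × 0.06250 = 341 kN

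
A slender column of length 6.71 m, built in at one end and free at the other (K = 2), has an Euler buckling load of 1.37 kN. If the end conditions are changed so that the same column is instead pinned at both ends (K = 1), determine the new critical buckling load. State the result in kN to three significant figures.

P_cr ≈ 5.48 kN

P_cr ∝ 1/K², so P_cr,new = P_cr,old × (K_old/K_new)² = 1.37 × (2/1)²
= 1.37 × 4.000 = 5.48 kN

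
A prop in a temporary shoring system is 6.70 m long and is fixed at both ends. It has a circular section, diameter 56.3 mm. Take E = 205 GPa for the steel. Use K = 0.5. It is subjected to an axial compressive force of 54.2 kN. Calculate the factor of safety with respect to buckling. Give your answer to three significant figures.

I = πd⁴/64 = π×56.3⁴/64 = 4.932×10^5 mm⁴
I = 4.932×10^5 mm⁴ = 4.932×10^-7 m⁴
Effective length L_e = K·L = 0.5 × 6.70 = 3.350 m
P_cr = π²EI / L_e² = π² × 205×10⁹ × 4.932×10^-7 / 3.350² = 8.891×10^4 N
Factor of safety n = P_cr / P = 88.913 / 54.2 = 1.64

n ≈ 1.64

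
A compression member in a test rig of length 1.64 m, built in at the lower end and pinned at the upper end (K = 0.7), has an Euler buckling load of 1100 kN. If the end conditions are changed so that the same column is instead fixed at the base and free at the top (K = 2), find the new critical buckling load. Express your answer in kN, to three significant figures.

P_cr ≈ 135 kN

P_cr ∝ 1/K², so P_cr,new = P_cr,old × (K_old/K_new)² = 1100 × (0.7/2)²
= 1100 × 0.1225 = 135 kN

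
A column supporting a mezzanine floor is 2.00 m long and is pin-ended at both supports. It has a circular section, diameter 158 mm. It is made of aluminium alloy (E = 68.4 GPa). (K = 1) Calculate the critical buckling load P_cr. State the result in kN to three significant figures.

I = πd⁴/64 = π×158⁴/64 = 3.059×10^7 mm⁴
I = 3.059×10^7 mm⁴ = 3.059×10^-5 m⁴
Effective length L_e = K·L = 1 × 2.00 = 2.000 m
P_cr = π²EI / L_e² = π² × 68.4×10⁹ × 3.059×10^-5 / 2.000² = 5.163×10^6 N

P_cr ≈ 5160 kN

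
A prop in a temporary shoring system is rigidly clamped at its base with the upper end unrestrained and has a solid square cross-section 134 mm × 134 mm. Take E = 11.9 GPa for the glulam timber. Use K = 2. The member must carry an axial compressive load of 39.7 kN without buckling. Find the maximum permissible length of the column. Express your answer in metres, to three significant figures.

I = a⁴/12 = 134⁴/12 = 2.687×10^7 mm⁴
I = 2.687×10^-5 m⁴
At the buckling limit P_cr = P = 3.970×10^4 N
From P_cr = π²EI/(K·L)²:  L = (1/K)·√(π²EI/P_cr) = (1/2)·√(π²×1.19×10^10×2.687×10^-5/3.970×10^4)
L = 4.46 m

L_max ≈ 4.46 m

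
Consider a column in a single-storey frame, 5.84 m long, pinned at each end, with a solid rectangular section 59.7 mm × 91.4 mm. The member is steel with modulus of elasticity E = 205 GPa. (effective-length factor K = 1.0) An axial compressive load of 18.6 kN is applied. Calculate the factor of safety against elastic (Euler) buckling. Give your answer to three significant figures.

Buckling occurs about the weak axis: I_min = h·b³/12 with b = 59.7 mm (the shorter side).
I_min = 91.4×59.7³/12 = 1.621×10^6 mm⁴
I = 1.621×10^6 mm⁴ = 1.621×10^-6 m⁴
Effective length L_e = K·L = 1 × 5.84 = 5.840 m
P_cr = π²EI / L_e² = π² × 205×10⁹ × 1.621×10^-6 / 5.840² = 9.614×10^4 N
Factor of safety n = P_cr / P = 96.143 / 18.6 = 5.17

n ≈ 5.17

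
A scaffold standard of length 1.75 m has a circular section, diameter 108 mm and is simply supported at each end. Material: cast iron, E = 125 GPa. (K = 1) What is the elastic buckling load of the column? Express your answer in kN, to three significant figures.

P_cr ≈ 2690 kN

I = πd⁴/64 = π×108⁴/64 = 6.678×10^6 mm⁴
I = 6.678×10^6 mm⁴ = 6.678×10^-6 m⁴
Effective length L_e = K·L = 1 × 1.75 = 1.750 m
P_cr = π²EI / L_e² = π² × 125×10⁹ × 6.678×10^-6 / 1.750² = 2.690×10^6 N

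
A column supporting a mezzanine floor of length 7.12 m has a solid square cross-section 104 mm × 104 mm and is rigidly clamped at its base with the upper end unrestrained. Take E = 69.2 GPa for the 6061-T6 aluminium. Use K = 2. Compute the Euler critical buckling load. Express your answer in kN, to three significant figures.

I = a⁴/12 = 104⁴/12 = 9.749×10^6 mm⁴
I = 9.749×10^6 mm⁴ = 9.749×10^-6 m⁴
Effective length L_e = K·L = 2 × 7.12 = 14.24 m
P_cr = π²EI / L_e² = π² × 69.2×10⁹ × 9.749×10^-6 / 14.24² = 3.284×10^4 N

P_cr ≈ 32.8 kN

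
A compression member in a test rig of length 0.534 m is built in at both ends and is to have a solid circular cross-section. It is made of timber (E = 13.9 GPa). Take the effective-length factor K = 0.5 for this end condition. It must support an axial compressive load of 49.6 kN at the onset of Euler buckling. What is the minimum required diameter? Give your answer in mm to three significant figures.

d ≈ 26.9 mm

L_e = K·L = 0.5 × 0.534 = 0.2670 m
Required I = P_cr·L_e²/(π²E) = 4.960×10^4 × 0.2670² / (π² × 1.39×10^10) = 2.577×10^-8 m⁴
I_req = 2.577×10^4 mm⁴
Solid circle: I = πd⁴/64  ⇒  d = (64I/π)^(1/4) = (64×2.577×10^4/π)^(1/4) = 26.9 mm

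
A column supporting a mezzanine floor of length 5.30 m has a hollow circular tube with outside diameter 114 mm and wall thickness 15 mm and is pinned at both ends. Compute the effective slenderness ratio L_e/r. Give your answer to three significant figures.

λ ≈ 150

Inner diameter d_i = 114 − 2×15 = 84.00 mm
I = π(d_o⁴ − d_i⁴)/64 = π(114⁴ − 84.00⁴)/64 = 5.847×10^6 mm⁴
A = 4.665×10^3 mm²;  r_min = √(I/A) = √(5.847×10^6/4.665×10^3) = 35.40 mm
L_e = K·L = 1 × 5.30 m = 5.300 m = 5300.0 mm
λ = L_e / r_min = 5300.0 / 35.40 = 150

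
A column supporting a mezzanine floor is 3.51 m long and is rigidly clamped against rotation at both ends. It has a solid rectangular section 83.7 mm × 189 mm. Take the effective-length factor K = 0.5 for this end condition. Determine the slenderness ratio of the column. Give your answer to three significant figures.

For a rectangle r_min = b/√12 = 83.7/√12 = 24.16 mm
L_e = K·L = 0.5 × 3.51 m = 1.755 m = 1755.0 mm
λ = L_e / r_min = 1755.0 / 24.16 = 72.6

λ ≈ 72.6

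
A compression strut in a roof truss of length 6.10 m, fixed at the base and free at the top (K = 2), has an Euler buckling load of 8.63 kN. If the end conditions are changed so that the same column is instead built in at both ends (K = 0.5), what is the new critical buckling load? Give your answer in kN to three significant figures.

P_cr ∝ 1/K², so P_cr,new = P_cr,old × (K_old/K_new)² = 8.63 × (2/0.5)²
= 8.63 × 16.00 = 138 kN

P_cr ≈ 138 kN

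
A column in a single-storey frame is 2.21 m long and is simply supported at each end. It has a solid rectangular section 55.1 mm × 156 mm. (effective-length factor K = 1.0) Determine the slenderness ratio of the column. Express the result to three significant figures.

λ ≈ 139

For a rectangle r_min = b/√12 = 55.1/√12 = 15.91 mm
L_e = K·L = 1 × 2.21 m = 2.210 m = 2210.0 mm
λ = L_e / r_min = 2210.0 / 15.91 = 139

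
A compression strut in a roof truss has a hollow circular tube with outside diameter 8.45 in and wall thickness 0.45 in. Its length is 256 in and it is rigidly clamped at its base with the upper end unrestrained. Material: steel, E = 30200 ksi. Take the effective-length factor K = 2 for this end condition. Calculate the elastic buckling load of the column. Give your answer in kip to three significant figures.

Inner diameter d_i = 8.45 − 2×0.45 = 7.550 in
I = π(d_o⁴ − d_i⁴)/64 = π(8.45⁴ − 7.550⁴)/64 = 90.76 in⁴
Effective length L_e = K·L = 2 × 256 = 512.0 in
P_cr = π²EI / L_e² = π² × 30200×10³ × 90.76 / 512.0² = 1.032×10^5 lb

P_cr ≈ 103 kip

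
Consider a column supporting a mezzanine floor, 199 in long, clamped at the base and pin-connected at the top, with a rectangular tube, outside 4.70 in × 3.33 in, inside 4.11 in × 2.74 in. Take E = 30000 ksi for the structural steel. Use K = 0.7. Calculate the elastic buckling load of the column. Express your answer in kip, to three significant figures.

Weak-axis I_min = (h_o·b_o³ − h_i·b_i³)/12 with b_o = 3.33, b_i = 2.740 in (shorter outer/inner sides).
I_min = (4.70×3.33³ − 4.110×2.740³)/12 = 7.417 in⁴
Effective length L_e = K·L = 0.7 × 199 = 139.3 in
P_cr = π²EI / L_e² = π² × 30000×10³ × 7.417 / 139.3² = 1.132×10^5 lb

P_cr ≈ 113 kip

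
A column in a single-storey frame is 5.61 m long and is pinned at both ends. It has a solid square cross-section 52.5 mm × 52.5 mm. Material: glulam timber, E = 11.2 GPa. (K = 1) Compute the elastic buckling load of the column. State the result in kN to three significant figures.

P_cr ≈ 2.22 kN

I = a⁴/12 = 52.5⁴/12 = 6.331×10^5 mm⁴
I = 6.331×10^5 mm⁴ = 6.331×10^-7 m⁴
Effective length L_e = K·L = 1 × 5.61 = 5.610 m
P_cr = π²EI / L_e² = π² × 11.2×10⁹ × 6.331×10^-7 / 5.610² = 2.224×10^3 N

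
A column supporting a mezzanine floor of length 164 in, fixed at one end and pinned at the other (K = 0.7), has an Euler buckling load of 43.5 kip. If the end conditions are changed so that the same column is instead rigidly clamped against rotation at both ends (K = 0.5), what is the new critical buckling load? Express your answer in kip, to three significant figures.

P_cr ∝ 1/K², so P_cr,new = P_cr,old × (K_old/K_new)² = 43.5 × (0.7/0.5)²
= 43.5 × 1.960 = 85.3 kip

P_cr ≈ 85.3 kip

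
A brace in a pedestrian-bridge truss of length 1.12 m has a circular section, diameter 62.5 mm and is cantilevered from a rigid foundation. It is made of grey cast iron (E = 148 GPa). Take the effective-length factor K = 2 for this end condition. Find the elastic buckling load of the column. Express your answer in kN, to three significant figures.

P_cr ≈ 218 kN

I = πd⁴/64 = π×62.5⁴/64 = 7.490×10^5 mm⁴
I = 7.490×10^5 mm⁴ = 7.490×10^-7 m⁴
Effective length L_e = K·L = 2 × 1.12 = 2.240 m
P_cr = π²EI / L_e² = π² × 148×10⁹ × 7.490×10^-7 / 2.240² = 2.180×10^5 N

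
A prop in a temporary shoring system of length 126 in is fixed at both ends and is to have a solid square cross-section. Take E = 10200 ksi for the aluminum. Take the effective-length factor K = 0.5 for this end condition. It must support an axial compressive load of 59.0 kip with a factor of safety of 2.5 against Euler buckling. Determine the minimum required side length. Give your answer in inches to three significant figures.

Required P_cr = n·P = 2.5 × 59.0 = 147.5 kip
L_e = K·L = 0.5 × 126 = 63.00 in
Required I = P_cr·L_e²/(π²E) = 1.475×10^5 × 63.00² / (π² × 1.02×10^7) = 5.815 in⁴
Solid square: I = a⁴/12  ⇒  a = (12I)^(1/4) = (12×5.815)^(1/4) = 2.89 in

a ≈ 2.89 in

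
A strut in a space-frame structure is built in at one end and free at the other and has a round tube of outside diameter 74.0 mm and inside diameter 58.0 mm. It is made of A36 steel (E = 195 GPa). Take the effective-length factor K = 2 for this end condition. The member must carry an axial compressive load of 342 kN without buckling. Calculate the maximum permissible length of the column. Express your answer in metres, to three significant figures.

L_max ≈ 1.14 m

d_o = 74.0 mm, d_i = 58.0 mm
I = π(d_o⁴ − d_i⁴)/64 = π(74.0⁴ − 58.00⁴)/64 = 9.165×10^5 mm⁴
I = 9.165×10^-7 m⁴
At the buckling limit P_cr = P = 3.420×10^5 N
From P_cr = π²EI/(K·L)²:  L = (1/K)·√(π²EI/P_cr) = (1/2)·√(π²×1.95×10^11×9.165×10^-7/3.420×10^5)
L = 1.14 m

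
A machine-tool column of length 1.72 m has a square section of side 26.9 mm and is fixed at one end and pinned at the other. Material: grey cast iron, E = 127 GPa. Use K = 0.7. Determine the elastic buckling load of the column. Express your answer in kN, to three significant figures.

I = a⁴/12 = 26.9⁴/12 = 4.363×10^4 mm⁴
I = 4.363×10^4 mm⁴ = 4.363×10^-8 m⁴
Effective length L_e = K·L = 0.7 × 1.72 = 1.204 m
P_cr = π²EI / L_e² = π² × 127×10⁹ × 4.363×10^-8 / 1.204² = 3.773×10^4 N

P_cr ≈ 37.7 kN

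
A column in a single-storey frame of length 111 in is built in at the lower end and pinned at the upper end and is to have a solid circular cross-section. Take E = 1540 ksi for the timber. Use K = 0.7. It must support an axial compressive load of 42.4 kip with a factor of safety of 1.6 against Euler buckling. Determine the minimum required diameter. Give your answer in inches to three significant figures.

Required P_cr = n·P = 1.6 × 42.4 = 67.84 kip
L_e = K·L = 0.7 × 111 = 77.70 in
Required I = P_cr·L_e²/(π²E) = 6.784×10^4 × 77.70² / (π² × 1.54×10^6) = 26.95 in⁴
Solid circle: I = πd⁴/64  ⇒  d = (64I/π)^(1/4) = (64×26.95/π)^(1/4) = 4.84 in

d ≈ 4.84 in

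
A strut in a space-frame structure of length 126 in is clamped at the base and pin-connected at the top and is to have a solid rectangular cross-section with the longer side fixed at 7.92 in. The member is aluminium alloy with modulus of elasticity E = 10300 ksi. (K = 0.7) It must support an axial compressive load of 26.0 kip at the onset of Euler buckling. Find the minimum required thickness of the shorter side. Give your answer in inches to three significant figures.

b ≈ 1.44 in

L_e = K·L = 0.7 × 126 = 88.20 in
Required I = P_cr·L_e²/(π²E) = 2.600×10^4 × 88.20² / (π² × 1.03×10^7) = 1.990 in⁴
Rectangle, weak axis: I_min = h·b³/12 with h = 7.92 in fixed  ⇒  b = (12I/h)^(1/3) = 1.44 in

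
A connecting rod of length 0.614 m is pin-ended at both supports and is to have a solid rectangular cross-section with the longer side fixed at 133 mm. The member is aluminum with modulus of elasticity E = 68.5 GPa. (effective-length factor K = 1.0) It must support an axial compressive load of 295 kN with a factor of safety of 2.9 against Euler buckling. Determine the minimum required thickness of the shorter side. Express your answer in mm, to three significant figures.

b ≈ 35.0 mm

Required P_cr = n·P = 2.9 × 295 = 855.5 kN
L_e = K·L = 1 × 0.614 = 0.6140 m
Required I = P_cr·L_e²/(π²E) = 8.555×10^5 × 0.6140² / (π² × 6.85×10^10) = 4.771×10^-7 m⁴
I_req = 4.771×10^5 mm⁴
Rectangle, weak axis: I_min = h·b³/12 with h = 133 mm fixed  ⇒  b = (12I/h)^(1/3) = 35.0 mm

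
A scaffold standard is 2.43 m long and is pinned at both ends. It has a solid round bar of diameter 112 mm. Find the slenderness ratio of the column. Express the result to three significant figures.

λ ≈ 86.8

I = πd⁴/64 = π×112⁴/64 = 7.724×10^6 mm⁴
A = 9.852×10^3 mm²;  r_min = √(I/A) = √(7.724×10^6/9.852×10^3) = 28.00 mm
L_e = K·L = 1 × 2.43 m = 2.430 m = 2430.0 mm
λ = L_e / r_min = 2430.0 / 28.00 = 86.8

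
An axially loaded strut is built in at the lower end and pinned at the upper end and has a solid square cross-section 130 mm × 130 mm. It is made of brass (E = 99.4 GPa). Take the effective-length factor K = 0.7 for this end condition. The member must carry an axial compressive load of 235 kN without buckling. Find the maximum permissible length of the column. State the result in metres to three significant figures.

L_max ≈ 14.2 m

I = a⁴/12 = 130⁴/12 = 2.380×10^7 mm⁴
I = 2.380×10^-5 m⁴
At the buckling limit P_cr = P = 2.350×10^5 N
From P_cr = π²EI/(K·L)²:  L = (1/K)·√(π²EI/P_cr) = (1/0.7)·√(π²×9.94×10^10×2.380×10^-5/2.350×10^5)
L = 14.2 m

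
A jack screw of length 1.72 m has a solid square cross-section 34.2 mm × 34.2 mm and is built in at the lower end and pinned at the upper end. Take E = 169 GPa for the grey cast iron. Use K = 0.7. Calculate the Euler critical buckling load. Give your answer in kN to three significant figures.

I = a⁴/12 = 34.2⁴/12 = 1.140×10^5 mm⁴
I = 1.140×10^5 mm⁴ = 1.140×10^-7 m⁴
Effective length L_e = K·L = 0.7 × 1.72 = 1.204 m
P_cr = π²EI / L_e² = π² × 169×10⁹ × 1.140×10^-7 / 1.204² = 1.312×10^5 N

P_cr ≈ 131 kN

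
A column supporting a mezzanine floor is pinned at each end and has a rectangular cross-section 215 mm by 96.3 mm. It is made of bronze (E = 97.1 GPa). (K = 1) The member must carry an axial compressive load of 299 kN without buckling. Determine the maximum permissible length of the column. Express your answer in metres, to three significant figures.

L_max ≈ 7.16 m

Buckling occurs about the weak axis: I_min = h·b³/12 with b = 96.3 mm (the shorter side).
I_min = 215×96.3³/12 = 1.600×10^7 mm⁴
I = 1.600×10^-5 m⁴
At the buckling limit P_cr = P = 2.990×10^5 N
From P_cr = π²EI/(K·L)²:  L = (1/K)·√(π²EI/P_cr) = (1/1)·√(π²×9.71×10^10×1.600×10^-5/2.990×10^5)
L = 7.16 m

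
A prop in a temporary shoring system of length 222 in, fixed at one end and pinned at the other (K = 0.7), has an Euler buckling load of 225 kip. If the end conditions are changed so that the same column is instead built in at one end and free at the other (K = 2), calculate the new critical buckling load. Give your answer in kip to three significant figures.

P_cr ∝ 1/K², so P_cr,new = P_cr,old × (K_old/K_new)² = 225 × (0.7/2)²
= 225 × 0.1225 = 27.6 kip

P_cr ≈ 27.6 kip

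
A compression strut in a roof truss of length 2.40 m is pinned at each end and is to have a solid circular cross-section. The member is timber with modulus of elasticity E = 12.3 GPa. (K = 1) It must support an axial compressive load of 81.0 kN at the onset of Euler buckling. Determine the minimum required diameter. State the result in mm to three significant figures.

d ≈ 94.1 mm

L_e = K·L = 1 × 2.40 = 2.400 m
Required I = P_cr·L_e²/(π²E) = 8.100×10^4 × 2.400² / (π² × 1.23×10^10) = 3.843×10^-6 m⁴
I_req = 3.843×10^6 mm⁴
Solid circle: I = πd⁴/64  ⇒  d = (64I/π)^(1/4) = (64×3.843×10^6/π)^(1/4) = 94.1 mm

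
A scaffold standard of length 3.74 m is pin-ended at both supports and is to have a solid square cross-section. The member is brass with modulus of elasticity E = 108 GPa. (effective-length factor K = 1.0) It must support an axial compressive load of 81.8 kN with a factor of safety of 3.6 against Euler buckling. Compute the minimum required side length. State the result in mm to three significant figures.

Required P_cr = n·P = 3.6 × 81.8 = 294.5 kN
L_e = K·L = 1 × 3.74 = 3.740 m
Required I = P_cr·L_e²/(π²E) = 2.945×10^5 × 3.740² / (π² × 1.08×10^11) = 3.864×10^-6 m⁴
I_req = 3.864×10^6 mm⁴
Solid square: I = a⁴/12  ⇒  a = (12I)^(1/4) = (12×3.864×10^6)^(1/4) = 82.5 mm

a ≈ 82.5 mm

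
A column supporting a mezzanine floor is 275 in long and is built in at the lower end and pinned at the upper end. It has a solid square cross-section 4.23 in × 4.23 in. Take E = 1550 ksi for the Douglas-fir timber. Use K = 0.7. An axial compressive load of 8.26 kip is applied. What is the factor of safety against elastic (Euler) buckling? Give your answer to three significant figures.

n ≈ 1.33

I = a⁴/12 = 4.23⁴/12 = 26.68 in⁴
Effective length L_e = K·L = 0.7 × 275 = 192.5 in
P_cr = π²EI / L_e² = π² × 1550×10³ × 26.68 / 192.5² = 1.101×10^4 lb
Factor of safety n = P_cr / P = 11.014 / 8.26 = 1.33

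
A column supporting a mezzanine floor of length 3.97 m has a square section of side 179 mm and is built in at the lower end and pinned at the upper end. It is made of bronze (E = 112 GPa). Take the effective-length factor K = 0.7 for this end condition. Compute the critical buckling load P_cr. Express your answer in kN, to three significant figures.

P_cr ≈ 12200 kN

I = a⁴/12 = 179⁴/12 = 8.555×10^7 mm⁴
I = 8.555×10^7 mm⁴ = 8.555×10^-5 m⁴
Effective length L_e = K·L = 0.7 × 3.97 = 2.779 m
P_cr = π²EI / L_e² = π² × 112×10⁹ × 8.555×10^-5 / 2.779² = 1.225×10^7 N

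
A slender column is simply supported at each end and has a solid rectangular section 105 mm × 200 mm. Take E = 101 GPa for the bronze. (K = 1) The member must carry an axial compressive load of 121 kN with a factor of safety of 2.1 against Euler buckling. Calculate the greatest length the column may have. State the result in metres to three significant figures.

L_max ≈ 8.70 m

Buckling occurs about the weak axis: I_min = h·b³/12 with b = 105 mm (the shorter side).
I_min = 200×105³/12 = 1.929×10^7 mm⁴
I = 1.929×10^-5 m⁴
Required critical load P_cr = n·P = 2.1 × 121 = 254.1 kN = 2.541×10^5 N
From P_cr = π²EI/(K·L)²:  L = (1/K)·√(π²EI/P_cr) = (1/1)·√(π²×1.01×10^11×1.929×10^-5/2.541×10^5)
L = 8.70 m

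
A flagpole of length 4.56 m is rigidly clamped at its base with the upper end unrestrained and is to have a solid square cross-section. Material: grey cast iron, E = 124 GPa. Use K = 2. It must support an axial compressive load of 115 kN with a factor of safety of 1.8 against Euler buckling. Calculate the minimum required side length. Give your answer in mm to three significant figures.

a ≈ 114 mm

Required P_cr = n·P = 1.8 × 115 = 207.0 kN
L_e = K·L = 2 × 4.56 = 9.120 m
Required I = P_cr·L_e²/(π²E) = 2.070×10^5 × 9.120² / (π² × 1.24×10^11) = 1.407×10^-5 m⁴
I_req = 1.407×10^7 mm⁴
Solid square: I = a⁴/12  ⇒  a = (12I)^(1/4) = (12×1.407×10^7)^(1/4) = 114 mm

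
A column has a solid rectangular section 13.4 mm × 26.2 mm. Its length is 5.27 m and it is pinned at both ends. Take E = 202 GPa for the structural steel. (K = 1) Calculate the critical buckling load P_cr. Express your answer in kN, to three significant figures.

Buckling occurs about the weak axis: I_min = h·b³/12 with b = 13.4 mm (the shorter side).
I_min = 26.2×13.4³/12 = 5.253×10^3 mm⁴
I = 5.253×10^3 mm⁴ = 5.253×10^-9 m⁴
Effective length L_e = K·L = 1 × 5.27 = 5.270 m
P_cr = π²EI / L_e² = π² × 202×10⁹ × 5.253×10^-9 / 5.270² = 377.1 N

P_cr ≈ 0.377 kN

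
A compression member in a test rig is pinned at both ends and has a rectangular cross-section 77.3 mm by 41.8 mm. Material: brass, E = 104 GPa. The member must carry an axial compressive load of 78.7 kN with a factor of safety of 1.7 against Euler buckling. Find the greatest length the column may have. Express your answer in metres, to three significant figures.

Buckling occurs about the weak axis: I_min = h·b³/12 with b = 41.8 mm (the shorter side).
I_min = 77.3×41.8³/12 = 4.705×10^5 mm⁴
I = 4.705×10^-7 m⁴
Required critical load P_cr = n·P = 1.7 × 78.7 = 133.8 kN = 1.338×10^5 N
From P_cr = π²EI/(K·L)²:  L = (1/K)·√(π²EI/P_cr) = (1/1)·√(π²×1.04×10^11×4.705×10^-7/1.338×10^5)
L = 1.90 m

L_max ≈ 1.90 m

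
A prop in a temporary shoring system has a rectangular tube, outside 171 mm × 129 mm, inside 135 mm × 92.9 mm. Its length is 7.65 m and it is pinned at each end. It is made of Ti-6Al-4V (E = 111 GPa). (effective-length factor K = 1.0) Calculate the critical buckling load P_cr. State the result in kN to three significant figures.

P_cr ≈ 404 kN

Weak-axis I_min = (h_o·b_o³ − h_i·b_i³)/12 with b_o = 129, b_i = 92.90 mm (shorter outer/inner sides).
I_min = (171×129³ − 135.0×92.90³)/12 = 2.157×10^7 mm⁴
I = 2.157×10^7 mm⁴ = 2.157×10^-5 m⁴
Effective length L_e = K·L = 1 × 7.65 = 7.650 m
P_cr = π²EI / L_e² = π² × 111×10⁹ × 2.157×10^-5 / 7.650² = 4.038×10^5 N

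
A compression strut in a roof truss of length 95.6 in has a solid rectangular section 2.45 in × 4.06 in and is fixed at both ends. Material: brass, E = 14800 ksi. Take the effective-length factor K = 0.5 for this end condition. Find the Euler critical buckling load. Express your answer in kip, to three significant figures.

P_cr ≈ 318 kip

Buckling occurs about the weak axis: I_min = h·b³/12 with b = 2.45 in (the shorter side).
I_min = 4.06×2.45³/12 = 4.976 in⁴
Effective length L_e = K·L = 0.5 × 95.6 = 47.80 in
P_cr = π²EI / L_e² = π² × 14800×10³ × 4.976 / 47.80² = 3.181×10^5 lb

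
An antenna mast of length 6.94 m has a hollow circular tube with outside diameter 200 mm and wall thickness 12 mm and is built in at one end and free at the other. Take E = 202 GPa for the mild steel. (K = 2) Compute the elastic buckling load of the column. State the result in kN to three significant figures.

Inner diameter d_i = 200 − 2×12 = 176.0 mm
I = π(d_o⁴ − d_i⁴)/64 = π(200⁴ − 176.0⁴)/64 = 3.144×10^7 mm⁴
I = 3.144×10^7 mm⁴ = 3.144×10^-5 m⁴
Effective length L_e = K·L = 2 × 6.94 = 13.88 m
P_cr = π²EI / L_e² = π² × 202×10⁹ × 3.144×10^-5 / 13.88² = 3.254×10^5 N

P_cr ≈ 325 kN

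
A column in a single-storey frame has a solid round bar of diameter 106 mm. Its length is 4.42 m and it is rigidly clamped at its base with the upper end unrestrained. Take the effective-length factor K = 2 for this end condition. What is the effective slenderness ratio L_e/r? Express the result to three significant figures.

λ ≈ 334

I = πd⁴/64 = π×106⁴/64 = 6.197×10^6 mm⁴
A = 8.825×10^3 mm²;  r_min = √(I/A) = √(6.197×10^6/8.825×10^3) = 26.50 mm
L_e = K·L = 2 × 4.42 m = 8.840 m = 8840.0 mm
λ = L_e / r_min = 8840.0 / 26.50 = 334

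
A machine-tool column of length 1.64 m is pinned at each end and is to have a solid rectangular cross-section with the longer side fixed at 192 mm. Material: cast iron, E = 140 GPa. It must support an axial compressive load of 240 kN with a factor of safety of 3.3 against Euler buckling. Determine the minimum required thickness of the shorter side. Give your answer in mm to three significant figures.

b ≈ 45.8 mm

Required P_cr = n·P = 3.3 × 240 = 792.0 kN
L_e = K·L = 1 × 1.64 = 1.640 m
Required I = P_cr·L_e²/(π²E) = 7.920×10^5 × 1.640² / (π² × 1.40×10^11) = 1.542×10^-6 m⁴
I_req = 1.542×10^6 mm⁴
Rectangle, weak axis: I_min = h·b³/12 with h = 192 mm fixed  ⇒  b = (12I/h)^(1/3) = 45.8 mm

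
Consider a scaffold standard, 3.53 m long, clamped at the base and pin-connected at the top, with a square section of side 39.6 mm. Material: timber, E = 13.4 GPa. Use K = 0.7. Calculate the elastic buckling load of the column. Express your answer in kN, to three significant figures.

I = a⁴/12 = 39.6⁴/12 = 2.049×10^5 mm⁴
I = 2.049×10^5 mm⁴ = 2.049×10^-7 m⁴
Effective length L_e = K·L = 0.7 × 3.53 = 2.471 m
P_cr = π²EI / L_e² = π² × 13.4×10⁹ × 2.049×10^-7 / 2.471² = 4.439×10^3 N

P_cr ≈ 4.44 kN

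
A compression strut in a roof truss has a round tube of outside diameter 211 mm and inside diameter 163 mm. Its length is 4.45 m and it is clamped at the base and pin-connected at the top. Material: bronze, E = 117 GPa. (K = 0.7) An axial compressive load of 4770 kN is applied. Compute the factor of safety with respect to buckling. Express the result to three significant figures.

n ≈ 1.56

d_o = 211 mm, d_i = 163 mm
I = π(d_o⁴ − d_i⁴)/64 = π(211⁴ − 163.0⁴)/64 = 6.265×10^7 mm⁴
I = 6.265×10^7 mm⁴ = 6.265×10^-5 m⁴
Effective length L_e = K·L = 0.7 × 4.45 = 3.115 m
P_cr = π²EI / L_e² = π² × 117×10⁹ × 6.265×10^-5 / 3.115² = 7.455×10^6 N
Factor of safety n = P_cr / P = 7455.2 / 4770 = 1.56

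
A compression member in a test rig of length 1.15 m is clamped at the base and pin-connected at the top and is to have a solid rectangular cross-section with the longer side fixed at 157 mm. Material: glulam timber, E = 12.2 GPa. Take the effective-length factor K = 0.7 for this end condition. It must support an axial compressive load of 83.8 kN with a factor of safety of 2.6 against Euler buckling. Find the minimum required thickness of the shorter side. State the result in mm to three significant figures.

b ≈ 44.8 mm

Required P_cr = n·P = 2.6 × 83.8 = 217.9 kN
L_e = K·L = 0.7 × 1.15 = 0.8050 m
Required I = P_cr·L_e²/(π²E) = 2.179×10^5 × 0.8050² / (π² × 1.22×10^10) = 1.173×10^-6 m⁴
I_req = 1.173×10^6 mm⁴
Rectangle, weak axis: I_min = h·b³/12 with h = 157 mm fixed  ⇒  b = (12I/h)^(1/3) = 44.8 mm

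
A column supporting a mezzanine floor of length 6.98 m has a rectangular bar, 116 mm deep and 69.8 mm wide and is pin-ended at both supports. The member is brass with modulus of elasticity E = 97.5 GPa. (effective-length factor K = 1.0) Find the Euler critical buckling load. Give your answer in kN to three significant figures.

Buckling occurs about the weak axis: I_min = h·b³/12 with b = 69.8 mm (the shorter side).
I_min = 116×69.8³/12 = 3.287×10^6 mm⁴
I = 3.287×10^6 mm⁴ = 3.287×10^-6 m⁴
Effective length L_e = K·L = 1 × 6.98 = 6.980 m
P_cr = π²EI / L_e² = π² × 97.5×10⁹ × 3.287×10^-6 / 6.980² = 6.493×10^4 N

P_cr ≈ 64.9 kN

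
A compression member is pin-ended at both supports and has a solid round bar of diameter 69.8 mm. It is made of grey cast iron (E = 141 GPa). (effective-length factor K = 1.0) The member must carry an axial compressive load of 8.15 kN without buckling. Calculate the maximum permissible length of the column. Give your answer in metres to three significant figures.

L_max ≈ 14.1 m

I = πd⁴/64 = π×69.8⁴/64 = 1.165×10^6 mm⁴
I = 1.165×10^-6 m⁴
At the buckling limit P_cr = P = 8.150×10^3 N
From P_cr = π²EI/(K·L)²:  L = (1/K)·√(π²EI/P_cr) = (1/1)·√(π²×1.41×10^11×1.165×10^-6/8.150×10^3)
L = 14.1 m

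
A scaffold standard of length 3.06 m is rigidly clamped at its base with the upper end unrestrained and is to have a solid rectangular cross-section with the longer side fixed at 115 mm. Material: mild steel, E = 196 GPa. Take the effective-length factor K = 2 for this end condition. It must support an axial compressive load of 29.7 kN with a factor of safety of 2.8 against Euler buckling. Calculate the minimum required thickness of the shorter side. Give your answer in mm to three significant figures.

b ≈ 55.2 mm

Required P_cr = n·P = 2.8 × 29.7 = 83.16 kN
L_e = K·L = 2 × 3.06 = 6.120 m
Required I = P_cr·L_e²/(π²E) = 8.316×10^4 × 6.120² / (π² × 1.96×10^11) = 1.610×10^-6 m⁴
I_req = 1.610×10^6 mm⁴
Rectangle, weak axis: I_min = h·b³/12 with h = 115 mm fixed  ⇒  b = (12I/h)^(1/3) = 55.2 mm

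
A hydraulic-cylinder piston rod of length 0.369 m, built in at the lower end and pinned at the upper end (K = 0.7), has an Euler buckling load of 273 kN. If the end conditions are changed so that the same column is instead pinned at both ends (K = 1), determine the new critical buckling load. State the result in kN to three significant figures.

P_cr ≈ 134 kN

P_cr ∝ 1/K², so P_cr,new = P_cr,old × (K_old/K_new)² = 273 × (0.7/1)²
= 273 × 0.4900 = 134 kN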